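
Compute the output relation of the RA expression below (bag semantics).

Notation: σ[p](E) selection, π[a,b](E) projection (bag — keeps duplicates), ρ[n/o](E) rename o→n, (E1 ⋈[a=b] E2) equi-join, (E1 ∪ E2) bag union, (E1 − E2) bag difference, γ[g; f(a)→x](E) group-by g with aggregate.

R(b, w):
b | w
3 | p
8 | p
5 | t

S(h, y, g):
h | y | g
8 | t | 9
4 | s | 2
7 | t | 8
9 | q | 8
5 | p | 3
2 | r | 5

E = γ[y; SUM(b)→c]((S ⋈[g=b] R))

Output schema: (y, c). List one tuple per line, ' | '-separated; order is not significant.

Per-node cardinality:
  S → 6
  R → 3
  (S ⋈[g=b] R) → 4
  γ[y; SUM(b)→c]((S ⋈[g=b] R)) → 4

== RESULT ==
y | c
p | 3
q | 8
r | 5
t | 8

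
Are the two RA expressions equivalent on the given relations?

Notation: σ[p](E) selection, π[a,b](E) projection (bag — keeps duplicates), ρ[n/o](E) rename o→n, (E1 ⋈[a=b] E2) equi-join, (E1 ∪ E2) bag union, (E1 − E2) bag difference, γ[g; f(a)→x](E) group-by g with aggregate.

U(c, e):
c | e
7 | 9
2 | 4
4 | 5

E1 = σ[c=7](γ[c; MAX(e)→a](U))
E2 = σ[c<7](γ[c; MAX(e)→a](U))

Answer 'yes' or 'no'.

E1 per-node cardinality:
  U → 3
  γ[c; MAX(e)→a](U) → 3
  σ[c=7](γ[c; MAX(e)→a](U)) → 1
E2 per-node cardinality:
  U → 3
  γ[c; MAX(e)→a](U) → 3
  σ[c<7](γ[c; MAX(e)→a](U)) → 2

E1 result:
c | a
7 | 9
E2 result:
c | a
2 | 4
4 | 5
Witness: (7, 9) appears 1× in E1 but 0× in E2.

no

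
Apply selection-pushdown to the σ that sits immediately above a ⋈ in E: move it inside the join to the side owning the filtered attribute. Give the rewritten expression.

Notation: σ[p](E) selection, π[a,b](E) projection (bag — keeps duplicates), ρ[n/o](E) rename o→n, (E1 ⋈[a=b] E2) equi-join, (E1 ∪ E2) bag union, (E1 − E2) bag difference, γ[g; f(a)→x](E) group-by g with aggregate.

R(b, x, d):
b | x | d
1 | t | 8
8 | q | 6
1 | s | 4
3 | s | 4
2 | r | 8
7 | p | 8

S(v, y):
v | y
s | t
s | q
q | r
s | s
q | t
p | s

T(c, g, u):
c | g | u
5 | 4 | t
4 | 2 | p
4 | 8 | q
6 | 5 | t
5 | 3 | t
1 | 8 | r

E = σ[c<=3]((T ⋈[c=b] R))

σ filters on c, owned by the left side.
E' = (σ[c<=3](T) ⋈[c=b] R)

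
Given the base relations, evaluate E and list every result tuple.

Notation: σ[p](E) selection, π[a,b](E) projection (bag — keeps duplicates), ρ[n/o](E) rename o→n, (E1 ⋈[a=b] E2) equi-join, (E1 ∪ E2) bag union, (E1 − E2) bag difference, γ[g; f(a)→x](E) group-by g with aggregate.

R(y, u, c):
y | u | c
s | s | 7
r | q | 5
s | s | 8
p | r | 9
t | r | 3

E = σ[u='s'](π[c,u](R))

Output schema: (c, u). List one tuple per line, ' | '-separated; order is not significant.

Subexpression sizes:
  R → 5
  π[c,u](R) → 5
  σ[u='s'](π[c,u](R)) → 2

== RESULT ==
c | u
7 | s
8 | s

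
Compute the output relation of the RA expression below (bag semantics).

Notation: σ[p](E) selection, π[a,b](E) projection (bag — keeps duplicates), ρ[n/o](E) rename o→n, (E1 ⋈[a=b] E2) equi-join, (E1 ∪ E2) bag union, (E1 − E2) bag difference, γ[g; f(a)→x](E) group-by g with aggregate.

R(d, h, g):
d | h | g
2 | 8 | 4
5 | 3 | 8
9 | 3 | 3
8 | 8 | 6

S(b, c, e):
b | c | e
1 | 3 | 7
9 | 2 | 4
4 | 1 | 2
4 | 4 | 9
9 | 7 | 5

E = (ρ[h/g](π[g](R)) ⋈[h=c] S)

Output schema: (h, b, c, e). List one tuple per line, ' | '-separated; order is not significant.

Subexpression sizes:
  R → 4
  π[g](R) → 4
  ρ[h/g](π[g](R)) → 4
  S → 5
  (ρ[h/g](π[g](R)) ⋈[h=c] S) → 2

== RESULT ==
h | b | c | e
3 | 1 | 3 | 7
4 | 4 | 4 | 9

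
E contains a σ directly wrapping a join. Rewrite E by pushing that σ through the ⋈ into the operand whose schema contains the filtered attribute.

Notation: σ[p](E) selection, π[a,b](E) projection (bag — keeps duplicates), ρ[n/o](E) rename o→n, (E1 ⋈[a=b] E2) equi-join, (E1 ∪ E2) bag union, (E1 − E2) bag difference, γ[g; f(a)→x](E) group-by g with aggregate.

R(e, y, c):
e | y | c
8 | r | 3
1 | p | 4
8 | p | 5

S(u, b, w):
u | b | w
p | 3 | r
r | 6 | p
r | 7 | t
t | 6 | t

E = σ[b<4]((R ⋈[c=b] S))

σ filters on b, owned by the right side.
E' = (R ⋈[c=b] σ[b<4](S))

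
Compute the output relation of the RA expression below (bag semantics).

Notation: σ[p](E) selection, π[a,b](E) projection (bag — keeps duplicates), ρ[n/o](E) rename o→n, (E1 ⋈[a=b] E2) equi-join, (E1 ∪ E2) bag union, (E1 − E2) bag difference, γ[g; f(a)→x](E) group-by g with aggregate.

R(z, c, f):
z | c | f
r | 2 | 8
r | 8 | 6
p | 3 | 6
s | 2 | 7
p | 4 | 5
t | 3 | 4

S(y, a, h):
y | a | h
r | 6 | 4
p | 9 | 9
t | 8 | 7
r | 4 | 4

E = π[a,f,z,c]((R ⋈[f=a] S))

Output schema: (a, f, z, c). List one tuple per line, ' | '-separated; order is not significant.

Per-node cardinality:
  R → 6
  S → 4
  (R ⋈[f=a] S) → 4
  π[a,f,z,c]((R ⋈[f=a] S)) → 4

== RESULT ==
a | f | z | c
4 | 4 | t | 3
6 | 6 | p | 3
6 | 6 | r | 8
8 | 8 | r | 2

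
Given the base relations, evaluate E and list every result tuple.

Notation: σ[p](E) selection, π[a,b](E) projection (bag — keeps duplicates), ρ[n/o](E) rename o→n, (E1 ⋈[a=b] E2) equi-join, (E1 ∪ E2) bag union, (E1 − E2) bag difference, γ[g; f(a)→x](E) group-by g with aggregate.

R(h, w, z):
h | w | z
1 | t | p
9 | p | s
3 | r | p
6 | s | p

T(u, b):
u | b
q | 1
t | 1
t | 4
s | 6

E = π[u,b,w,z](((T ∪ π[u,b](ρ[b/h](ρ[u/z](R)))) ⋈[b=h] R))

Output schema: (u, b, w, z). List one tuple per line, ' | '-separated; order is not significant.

Row counts bottom-up:
  T → 4
  R → 4
  ρ[u/z](R) → 4
  ρ[b/h](ρ[u/z](R)) → 4
  π[u,b](ρ[b/h](ρ[u/z](R))) → 4
  (T ∪ π[u,b](ρ[b/h](ρ[u/z](R)))) → 8
  R → 4
  ((T ∪ π[u,b](ρ[b/h](ρ[u/z](R)))) ⋈[b=h] R) → 7
  π[u,b,w,z](((T ∪ π[u,b](ρ[b/h](ρ[u/z](R)))) ⋈[b=h] R)) → 7

== RESULT ==
u | b | w | z
p | 1 | t | p
p | 3 | r | p
p | 6 | s | p
q | 1 | t | p
s | 6 | s | p
s | 9 | p | s
t | 1 | t | p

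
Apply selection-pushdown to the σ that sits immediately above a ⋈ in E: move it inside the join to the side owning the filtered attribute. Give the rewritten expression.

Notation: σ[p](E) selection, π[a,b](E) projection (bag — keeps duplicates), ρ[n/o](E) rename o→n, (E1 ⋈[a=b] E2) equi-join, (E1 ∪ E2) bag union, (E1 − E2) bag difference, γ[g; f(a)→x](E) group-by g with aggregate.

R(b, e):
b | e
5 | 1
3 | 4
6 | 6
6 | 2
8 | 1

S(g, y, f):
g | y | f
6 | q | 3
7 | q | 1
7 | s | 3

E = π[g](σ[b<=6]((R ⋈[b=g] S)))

σ filters on b, owned by the left side.
E' = π[g]((σ[b<=6](R) ⋈[b=g] S))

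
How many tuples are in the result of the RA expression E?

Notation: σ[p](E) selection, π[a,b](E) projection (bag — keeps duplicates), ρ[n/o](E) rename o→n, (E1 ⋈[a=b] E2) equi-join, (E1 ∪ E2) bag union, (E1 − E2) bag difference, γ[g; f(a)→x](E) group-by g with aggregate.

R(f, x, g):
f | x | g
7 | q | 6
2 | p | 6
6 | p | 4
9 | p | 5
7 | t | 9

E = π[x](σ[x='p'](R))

Subexpression sizes:
  R → 5
  σ[x='p'](R) → 3
  π[x](σ[x='p'](R)) → 3

|E| = 3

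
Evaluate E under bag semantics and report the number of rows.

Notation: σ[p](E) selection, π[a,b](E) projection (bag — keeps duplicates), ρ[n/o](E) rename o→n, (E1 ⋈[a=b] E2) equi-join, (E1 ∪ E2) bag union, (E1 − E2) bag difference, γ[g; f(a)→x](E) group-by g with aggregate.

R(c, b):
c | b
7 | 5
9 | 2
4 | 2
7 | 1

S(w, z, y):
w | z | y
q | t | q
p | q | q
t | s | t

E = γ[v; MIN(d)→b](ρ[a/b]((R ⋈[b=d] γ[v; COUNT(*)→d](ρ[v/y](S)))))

Stepwise |·|:
  R → 4
  S → 3
  ρ[v/y](S) → 3
  γ[v; COUNT(*)→d](ρ[v/y](S)) → 2
  (R ⋈[b=d] γ[v; COUNT(*)→d](ρ[v/y](S))) → 3
  ρ[a/b]((R ⋈[b=d] γ[v; COUNT(*)→d](ρ[v/y](S)))) → 3
  γ[v; MIN(d)→b](ρ[a/b]((R ⋈[b=d] γ[v; COUNT(*)→d](ρ[v/y](S))))) → 2

|E| = 2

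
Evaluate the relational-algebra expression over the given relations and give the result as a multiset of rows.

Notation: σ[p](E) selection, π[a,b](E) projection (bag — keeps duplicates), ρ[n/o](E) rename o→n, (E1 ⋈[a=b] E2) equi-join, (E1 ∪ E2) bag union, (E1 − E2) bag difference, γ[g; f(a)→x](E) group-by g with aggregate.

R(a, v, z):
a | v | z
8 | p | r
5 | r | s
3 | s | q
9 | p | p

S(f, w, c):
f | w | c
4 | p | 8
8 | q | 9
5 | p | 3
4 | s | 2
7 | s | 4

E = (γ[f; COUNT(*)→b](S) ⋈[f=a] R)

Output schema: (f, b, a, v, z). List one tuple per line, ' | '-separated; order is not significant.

Subexpression sizes:
  S → 5
  γ[f; COUNT(*)→b](S) → 4
  R → 4
  (γ[f; COUNT(*)→b](S) ⋈[f=a] R) → 2

== RESULT ==
f | b | a | v | z
5 | 1 | 5 | r | s
8 | 1 | 8 | p | r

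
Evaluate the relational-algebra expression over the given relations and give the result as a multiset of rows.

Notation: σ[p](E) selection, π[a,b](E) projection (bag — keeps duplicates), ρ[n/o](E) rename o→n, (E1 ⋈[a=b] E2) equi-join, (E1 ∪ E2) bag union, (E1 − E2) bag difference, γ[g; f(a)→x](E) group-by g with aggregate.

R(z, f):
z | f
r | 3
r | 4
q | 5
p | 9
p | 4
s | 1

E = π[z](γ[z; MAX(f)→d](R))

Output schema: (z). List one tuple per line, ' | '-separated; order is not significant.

Subexpression sizes:
  R → 6
  γ[z; MAX(f)→d](R) → 4
  π[z](γ[z; MAX(f)→d](R)) → 4

== RESULT ==
z
p
q
r
s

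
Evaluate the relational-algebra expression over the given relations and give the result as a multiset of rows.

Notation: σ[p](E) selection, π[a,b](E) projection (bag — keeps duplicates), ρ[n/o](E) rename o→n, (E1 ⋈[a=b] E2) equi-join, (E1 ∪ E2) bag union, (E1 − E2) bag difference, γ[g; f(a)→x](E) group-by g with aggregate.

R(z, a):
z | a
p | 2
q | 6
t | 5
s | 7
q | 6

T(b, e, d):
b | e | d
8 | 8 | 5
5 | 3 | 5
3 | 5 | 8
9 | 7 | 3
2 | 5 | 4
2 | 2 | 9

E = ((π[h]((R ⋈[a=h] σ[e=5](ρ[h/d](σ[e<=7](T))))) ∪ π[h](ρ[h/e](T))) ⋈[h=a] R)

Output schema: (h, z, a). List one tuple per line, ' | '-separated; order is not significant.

Per-node cardinality:
  R → 5
  T → 6
  σ[e<=7](T) → 5
  ρ[h/d](σ[e<=7](T)) → 5
  σ[e=5](ρ[h/d](σ[e<=7](T))) → 2
  (R ⋈[a=h] σ[e=5](ρ[h/d](σ[e<=7](T)))) → 0
  π[h]((R ⋈[a=h] σ[e=5](ρ[h/d](σ[e<=7](T))))) → 0
  T → 6
  ρ[h/e](T) → 6
  π[h](ρ[h/e](T)) → 6
  (π[h]((R ⋈[a=h] σ[e=5](ρ[h/d](σ[e<=7](T))))) ∪ π[h](ρ[h/e](T))) → 6
  R → 5
  ((π[h]((R ⋈[a=h] σ[e=5](ρ[h/d](σ[e<=7](T))))) ∪ π[h](ρ[h/e](T))) ⋈[h=a] R) → 4

== RESULT ==
h | z | a
2 | p | 2
5 | t | 5
5 | t | 5
7 | s | 7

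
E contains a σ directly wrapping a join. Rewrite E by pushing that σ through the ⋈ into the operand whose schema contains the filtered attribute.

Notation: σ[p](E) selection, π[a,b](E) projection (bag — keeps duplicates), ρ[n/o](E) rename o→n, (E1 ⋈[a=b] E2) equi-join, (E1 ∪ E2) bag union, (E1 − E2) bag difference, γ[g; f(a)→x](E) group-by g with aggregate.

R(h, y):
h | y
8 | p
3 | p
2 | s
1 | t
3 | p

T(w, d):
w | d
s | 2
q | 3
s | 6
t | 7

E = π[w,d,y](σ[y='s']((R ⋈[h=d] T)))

σ filters on y, owned by the left side.
E' = π[w,d,y]((σ[y='s'](R) ⋈[h=d] T))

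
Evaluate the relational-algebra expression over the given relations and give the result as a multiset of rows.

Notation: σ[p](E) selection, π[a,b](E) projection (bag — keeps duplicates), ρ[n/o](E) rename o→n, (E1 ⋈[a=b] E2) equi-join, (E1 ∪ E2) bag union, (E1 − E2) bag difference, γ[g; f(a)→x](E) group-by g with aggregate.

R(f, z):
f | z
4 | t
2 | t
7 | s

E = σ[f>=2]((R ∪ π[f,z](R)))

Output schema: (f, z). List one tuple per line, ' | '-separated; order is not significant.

Subexpression sizes:
  R → 3
  R → 3
  π[f,z](R) → 3
  (R ∪ π[f,z](R)) → 6
  σ[f>=2]((R ∪ π[f,z](R))) → 6

== RESULT ==
f | z
2 | t
2 | t
4 | t
4 | t
7 | s
7 | s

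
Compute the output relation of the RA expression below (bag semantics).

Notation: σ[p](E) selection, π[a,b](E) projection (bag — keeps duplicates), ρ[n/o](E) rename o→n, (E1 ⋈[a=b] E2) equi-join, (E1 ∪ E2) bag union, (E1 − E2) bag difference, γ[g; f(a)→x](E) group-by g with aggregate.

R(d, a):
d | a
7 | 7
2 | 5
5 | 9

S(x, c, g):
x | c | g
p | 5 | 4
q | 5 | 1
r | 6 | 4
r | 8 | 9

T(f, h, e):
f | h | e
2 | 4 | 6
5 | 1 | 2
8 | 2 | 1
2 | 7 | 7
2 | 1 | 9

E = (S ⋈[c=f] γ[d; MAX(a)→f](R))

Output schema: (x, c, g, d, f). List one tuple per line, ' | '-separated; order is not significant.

Row counts bottom-up:
  S → 4
  R → 3
  γ[d; MAX(a)→f](R) → 3
  (S ⋈[c=f] γ[d; MAX(a)→f](R)) → 2

== RESULT ==
x | c | g | d | f
p | 5 | 4 | 2 | 5
q | 5 | 1 | 2 | 5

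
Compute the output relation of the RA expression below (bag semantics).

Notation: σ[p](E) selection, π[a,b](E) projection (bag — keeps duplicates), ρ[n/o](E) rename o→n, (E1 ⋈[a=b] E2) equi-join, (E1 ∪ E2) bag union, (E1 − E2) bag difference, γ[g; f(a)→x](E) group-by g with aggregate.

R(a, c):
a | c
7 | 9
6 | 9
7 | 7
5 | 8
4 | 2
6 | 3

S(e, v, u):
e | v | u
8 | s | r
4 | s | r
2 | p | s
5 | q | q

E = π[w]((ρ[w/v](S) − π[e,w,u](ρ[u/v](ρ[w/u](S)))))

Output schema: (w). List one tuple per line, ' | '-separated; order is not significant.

Stepwise |·|:
  S → 4
  ρ[w/v](S) → 4
  S → 4
  ρ[w/u](S) → 4
  ρ[u/v](ρ[w/u](S)) → 4
  π[e,w,u](ρ[u/v](ρ[w/u](S))) → 4
  (ρ[w/v](S) − π[e,w,u](ρ[u/v](ρ[w/u](S)))) → 3
  π[w]((ρ[w/v](S) − π[e,w,u](ρ[u/v](ρ[w/u](S))))) → 3

== RESULT ==
w
p
s
s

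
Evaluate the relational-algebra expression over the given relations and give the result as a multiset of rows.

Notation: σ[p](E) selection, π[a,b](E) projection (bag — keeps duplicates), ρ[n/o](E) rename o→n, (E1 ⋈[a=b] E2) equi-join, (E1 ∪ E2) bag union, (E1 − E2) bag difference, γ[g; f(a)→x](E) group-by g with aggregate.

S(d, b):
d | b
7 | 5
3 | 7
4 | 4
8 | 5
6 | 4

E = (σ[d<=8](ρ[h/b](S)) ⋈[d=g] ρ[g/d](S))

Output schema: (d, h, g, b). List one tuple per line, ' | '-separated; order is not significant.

Row counts bottom-up:
  S → 5
  ρ[h/b](S) → 5
  σ[d<=8](ρ[h/b](S)) → 5
  S → 5
  ρ[g/d](S) → 5
  (σ[d<=8](ρ[h/b](S)) ⋈[d=g] ρ[g/d](S)) → 5

== RESULT ==
d | h | g | b
3 | 7 | 3 | 7
4 | 4 | 4 | 4
6 | 4 | 6 | 4
7 | 5 | 7 | 5
8 | 5 | 8 | 5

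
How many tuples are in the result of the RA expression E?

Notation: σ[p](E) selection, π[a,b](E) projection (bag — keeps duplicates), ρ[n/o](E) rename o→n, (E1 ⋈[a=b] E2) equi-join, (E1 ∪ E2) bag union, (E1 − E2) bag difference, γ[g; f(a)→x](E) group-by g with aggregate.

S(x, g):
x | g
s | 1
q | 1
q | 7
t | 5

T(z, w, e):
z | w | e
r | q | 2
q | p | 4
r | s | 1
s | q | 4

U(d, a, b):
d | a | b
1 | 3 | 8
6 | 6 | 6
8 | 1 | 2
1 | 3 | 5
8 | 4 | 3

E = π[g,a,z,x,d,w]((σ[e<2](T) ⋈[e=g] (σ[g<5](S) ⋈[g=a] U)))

Subexpression sizes:
  T → 4
  σ[e<2](T) → 1
  S → 4
  σ[g<5](S) → 2
  U → 5
  (σ[g<5](S) ⋈[g=a] U) → 2
  (σ[e<2](T) ⋈[e=g] (σ[g<5](S) ⋈[g=a] U)) → 2
  π[g,a,z,x,d,w]((σ[e<2](T) ⋈[e=g] (σ[g<5](S) ⋈[g=a] U))) → 2

|E| = 2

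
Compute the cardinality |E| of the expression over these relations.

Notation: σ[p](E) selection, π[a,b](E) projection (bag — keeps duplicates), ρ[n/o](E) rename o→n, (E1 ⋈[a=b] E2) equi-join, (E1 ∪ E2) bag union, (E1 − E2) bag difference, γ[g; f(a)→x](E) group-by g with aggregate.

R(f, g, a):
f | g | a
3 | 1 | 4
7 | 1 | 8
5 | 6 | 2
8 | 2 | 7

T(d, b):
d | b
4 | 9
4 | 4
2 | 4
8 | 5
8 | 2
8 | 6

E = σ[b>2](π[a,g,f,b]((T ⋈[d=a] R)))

Per-node cardinality:
  T → 6
  R → 4
  (T ⋈[d=a] R) → 6
  π[a,g,f,b]((T ⋈[d=a] R)) → 6
  σ[b>2](π[a,g,f,b]((T ⋈[d=a] R))) → 5

|E| = 5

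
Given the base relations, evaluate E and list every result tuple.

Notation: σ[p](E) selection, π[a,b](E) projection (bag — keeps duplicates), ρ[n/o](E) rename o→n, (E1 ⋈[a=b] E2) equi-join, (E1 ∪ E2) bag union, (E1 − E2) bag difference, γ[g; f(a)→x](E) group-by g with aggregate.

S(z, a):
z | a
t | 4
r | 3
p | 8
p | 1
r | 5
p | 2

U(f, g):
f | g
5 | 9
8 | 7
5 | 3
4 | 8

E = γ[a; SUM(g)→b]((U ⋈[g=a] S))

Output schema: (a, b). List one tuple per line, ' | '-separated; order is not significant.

Per-node cardinality:
  U → 4
  S → 6
  (U ⋈[g=a] S) → 2
  γ[a; SUM(g)→b]((U ⋈[g=a] S)) → 2

== RESULT ==
a | b
3 | 3
8 | 8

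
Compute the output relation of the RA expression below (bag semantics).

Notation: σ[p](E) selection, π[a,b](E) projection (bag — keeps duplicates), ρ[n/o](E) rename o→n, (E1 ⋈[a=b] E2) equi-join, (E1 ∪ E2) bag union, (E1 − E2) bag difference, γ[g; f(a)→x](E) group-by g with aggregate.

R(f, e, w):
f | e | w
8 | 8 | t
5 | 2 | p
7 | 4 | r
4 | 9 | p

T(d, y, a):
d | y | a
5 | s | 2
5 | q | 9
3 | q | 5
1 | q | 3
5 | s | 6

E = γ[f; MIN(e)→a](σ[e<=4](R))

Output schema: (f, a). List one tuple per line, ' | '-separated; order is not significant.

Stepwise |·|:
  R → 4
  σ[e<=4](R) → 2
  γ[f; MIN(e)→a](σ[e<=4](R)) → 2

== RESULT ==
f | a
5 | 2
7 | 4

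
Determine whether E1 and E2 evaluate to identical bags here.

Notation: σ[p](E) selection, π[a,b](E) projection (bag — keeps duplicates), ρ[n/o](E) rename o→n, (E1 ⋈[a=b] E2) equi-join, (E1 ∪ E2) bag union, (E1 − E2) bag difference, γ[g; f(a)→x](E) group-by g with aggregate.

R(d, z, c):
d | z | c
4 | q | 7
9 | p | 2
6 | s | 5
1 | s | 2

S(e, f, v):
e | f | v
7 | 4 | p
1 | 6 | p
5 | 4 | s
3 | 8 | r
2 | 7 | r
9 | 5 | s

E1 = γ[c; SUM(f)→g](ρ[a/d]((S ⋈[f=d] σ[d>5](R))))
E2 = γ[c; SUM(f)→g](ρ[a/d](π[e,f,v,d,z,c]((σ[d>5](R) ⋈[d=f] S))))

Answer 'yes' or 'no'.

E1 row counts bottom-up:
  S → 6
  R → 4
  σ[d>5](R) → 2
  (S ⋈[f=d] σ[d>5](R)) → 1
  ρ[a/d]((S ⋈[f=d] σ[d>5](R))) → 1
  γ[c; SUM(f)→g](ρ[a/d]((S ⋈[f=d] σ[d>5](R)))) → 1
E2 row counts bottom-up:
  R → 4
  σ[d>5](R) → 2
  S → 6
  (σ[d>5](R) ⋈[d=f] S) → 1
  π[e,f,v,d,z,c]((σ[d>5](R) ⋈[d=f] S)) → 1
  ρ[a/d](π[e,f,v,d,z,c]((σ[d>5](R) ⋈[d=f] S))) → 1
  γ[c; SUM(f)→g](ρ[a/d](π[e,f,v,d,z,c]((σ[d>5](R) ⋈[d=f] S)))) → 1

E1 and E2 produce the same multiset:
c | g
5 | 6

yes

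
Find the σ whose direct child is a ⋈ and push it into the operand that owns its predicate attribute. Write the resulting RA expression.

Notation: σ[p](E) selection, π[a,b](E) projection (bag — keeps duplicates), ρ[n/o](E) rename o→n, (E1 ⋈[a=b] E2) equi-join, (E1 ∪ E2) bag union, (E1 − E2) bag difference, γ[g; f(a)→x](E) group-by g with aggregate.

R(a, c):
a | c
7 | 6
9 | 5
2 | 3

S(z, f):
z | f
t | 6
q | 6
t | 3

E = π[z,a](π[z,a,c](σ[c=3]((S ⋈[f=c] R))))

σ filters on c, owned by the right side.
E' = π[z,a](π[z,a,c]((S ⋈[f=c] σ[c=3](R))))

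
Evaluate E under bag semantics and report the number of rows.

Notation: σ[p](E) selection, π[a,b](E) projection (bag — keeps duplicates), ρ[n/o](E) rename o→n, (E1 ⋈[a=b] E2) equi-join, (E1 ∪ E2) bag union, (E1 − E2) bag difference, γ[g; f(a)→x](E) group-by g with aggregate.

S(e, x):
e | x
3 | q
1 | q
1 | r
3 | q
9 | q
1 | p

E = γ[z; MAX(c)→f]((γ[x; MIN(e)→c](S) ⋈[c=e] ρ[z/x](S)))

Row counts bottom-up:
  S → 6
  γ[x; MIN(e)→c](S) → 3
  S → 6
  ρ[z/x](S) → 6
  (γ[x; MIN(e)→c](S) ⋈[c=e] ρ[z/x](S)) → 9
  γ[z; MAX(c)→f]((γ[x; MIN(e)→c](S) ⋈[c=e] ρ[z/x](S))) → 3

|E| = 3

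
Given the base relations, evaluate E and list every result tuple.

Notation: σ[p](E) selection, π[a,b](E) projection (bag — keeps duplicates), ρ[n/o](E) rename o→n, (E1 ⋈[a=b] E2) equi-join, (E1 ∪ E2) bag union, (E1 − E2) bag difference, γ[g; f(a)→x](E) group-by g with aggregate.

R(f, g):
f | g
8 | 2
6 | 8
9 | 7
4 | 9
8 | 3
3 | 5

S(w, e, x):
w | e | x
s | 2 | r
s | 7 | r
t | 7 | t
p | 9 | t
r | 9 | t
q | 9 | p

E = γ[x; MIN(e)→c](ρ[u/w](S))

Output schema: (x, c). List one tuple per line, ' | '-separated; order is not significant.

Per-node cardinality:
  S → 6
  ρ[u/w](S) → 6
  γ[x; MIN(e)→c](ρ[u/w](S)) → 3

== RESULT ==
x | c
p | 9
r | 2
t | 7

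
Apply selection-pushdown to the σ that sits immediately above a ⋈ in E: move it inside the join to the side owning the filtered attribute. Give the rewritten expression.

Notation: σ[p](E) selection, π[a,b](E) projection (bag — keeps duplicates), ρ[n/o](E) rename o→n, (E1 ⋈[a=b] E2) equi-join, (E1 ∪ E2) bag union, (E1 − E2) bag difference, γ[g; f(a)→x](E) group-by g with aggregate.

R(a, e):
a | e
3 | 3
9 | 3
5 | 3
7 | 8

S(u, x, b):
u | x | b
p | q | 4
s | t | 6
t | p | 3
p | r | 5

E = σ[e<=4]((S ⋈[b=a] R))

σ filters on e, owned by the right side.
E' = (S ⋈[b=a] σ[e<=4](R))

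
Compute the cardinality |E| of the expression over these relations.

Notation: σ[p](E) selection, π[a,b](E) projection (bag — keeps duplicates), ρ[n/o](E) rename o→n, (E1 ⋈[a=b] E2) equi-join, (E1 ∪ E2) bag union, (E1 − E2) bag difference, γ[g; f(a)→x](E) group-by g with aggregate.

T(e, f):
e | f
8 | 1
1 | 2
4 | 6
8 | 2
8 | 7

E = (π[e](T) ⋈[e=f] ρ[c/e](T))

Subexpression sizes:
  T → 5
  π[e](T) → 5
  T → 5
  ρ[c/e](T) → 5
  (π[e](T) ⋈[e=f] ρ[c/e](T)) → 1

|E| = 1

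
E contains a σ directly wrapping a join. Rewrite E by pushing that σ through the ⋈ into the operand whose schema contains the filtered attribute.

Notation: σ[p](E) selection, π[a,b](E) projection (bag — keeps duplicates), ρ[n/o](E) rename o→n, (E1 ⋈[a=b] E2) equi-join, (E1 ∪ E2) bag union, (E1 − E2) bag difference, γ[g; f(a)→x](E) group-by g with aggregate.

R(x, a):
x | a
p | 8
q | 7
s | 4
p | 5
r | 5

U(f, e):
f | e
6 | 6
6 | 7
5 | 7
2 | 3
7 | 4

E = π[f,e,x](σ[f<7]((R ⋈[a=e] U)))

σ filters on f, owned by the right side.
E' = π[f,e,x]((R ⋈[a=e] σ[f<7](U)))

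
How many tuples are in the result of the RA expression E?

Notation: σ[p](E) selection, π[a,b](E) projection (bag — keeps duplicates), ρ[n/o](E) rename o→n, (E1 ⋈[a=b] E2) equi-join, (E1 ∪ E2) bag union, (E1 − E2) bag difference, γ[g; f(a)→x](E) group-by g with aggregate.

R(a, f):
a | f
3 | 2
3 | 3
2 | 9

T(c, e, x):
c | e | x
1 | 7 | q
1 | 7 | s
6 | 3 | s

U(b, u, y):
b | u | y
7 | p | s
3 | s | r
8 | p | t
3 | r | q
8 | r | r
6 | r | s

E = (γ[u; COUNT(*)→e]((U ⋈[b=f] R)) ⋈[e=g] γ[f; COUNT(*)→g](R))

Stepwise |·|:
  U → 6
  R → 3
  (U ⋈[b=f] R) → 2
  γ[u; COUNT(*)→e]((U ⋈[b=f] R)) → 2
  R → 3
  γ[f; COUNT(*)→g](R) → 3
  (γ[u; COUNT(*)→e]((U ⋈[b=f] R)) ⋈[e=g] γ[f; COUNT(*)→g](R)) → 6

|E| = 6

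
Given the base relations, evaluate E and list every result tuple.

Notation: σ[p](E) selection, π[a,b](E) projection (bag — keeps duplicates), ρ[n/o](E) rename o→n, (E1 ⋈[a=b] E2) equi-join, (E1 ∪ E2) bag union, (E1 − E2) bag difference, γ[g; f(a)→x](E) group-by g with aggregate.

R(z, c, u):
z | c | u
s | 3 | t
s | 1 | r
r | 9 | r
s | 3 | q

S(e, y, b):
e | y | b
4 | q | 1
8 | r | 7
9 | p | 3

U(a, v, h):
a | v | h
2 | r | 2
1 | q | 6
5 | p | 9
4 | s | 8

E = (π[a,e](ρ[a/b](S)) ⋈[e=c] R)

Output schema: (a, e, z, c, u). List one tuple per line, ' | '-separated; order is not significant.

Per-node cardinality:
  S → 3
  ρ[a/b](S) → 3
  π[a,e](ρ[a/b](S)) → 3
  R → 4
  (π[a,e](ρ[a/b](S)) ⋈[e=c] R) → 1

== RESULT ==
a | e | z | c | u
3 | 9 | r | 9 | r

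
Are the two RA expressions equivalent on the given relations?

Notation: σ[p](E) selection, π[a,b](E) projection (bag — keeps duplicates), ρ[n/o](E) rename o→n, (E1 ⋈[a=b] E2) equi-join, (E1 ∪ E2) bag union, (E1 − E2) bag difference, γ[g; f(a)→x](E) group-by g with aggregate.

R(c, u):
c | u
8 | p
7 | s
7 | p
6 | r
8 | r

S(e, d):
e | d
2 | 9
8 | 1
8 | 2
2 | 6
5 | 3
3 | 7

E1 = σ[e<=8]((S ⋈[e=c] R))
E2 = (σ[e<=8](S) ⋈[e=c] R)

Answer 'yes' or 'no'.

E1 stepwise |·|:
  S → 6
  R → 5
  (S ⋈[e=c] R) → 4
  σ[e<=8]((S ⋈[e=c] R)) → 4
E2 stepwise |·|:
  S → 6
  σ[e<=8](S) → 6
  R → 5
  (σ[e<=8](S) ⋈[e=c] R) → 4

E1 and E2 produce the same multiset:
e | d | c | u
8 | 1 | 8 | p
8 | 1 | 8 | r
8 | 2 | 8 | p
8 | 2 | 8 | r

yes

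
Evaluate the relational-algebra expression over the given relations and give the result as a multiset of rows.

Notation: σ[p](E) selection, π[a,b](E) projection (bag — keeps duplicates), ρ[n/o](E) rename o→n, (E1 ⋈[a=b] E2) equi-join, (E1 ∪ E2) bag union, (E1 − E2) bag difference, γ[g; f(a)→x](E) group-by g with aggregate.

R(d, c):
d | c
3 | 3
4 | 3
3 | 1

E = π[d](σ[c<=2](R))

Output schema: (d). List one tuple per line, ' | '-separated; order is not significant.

Row counts bottom-up:
  R → 3
  σ[c<=2](R) → 1
  π[d](σ[c<=2](R)) → 1

== RESULT ==
d
3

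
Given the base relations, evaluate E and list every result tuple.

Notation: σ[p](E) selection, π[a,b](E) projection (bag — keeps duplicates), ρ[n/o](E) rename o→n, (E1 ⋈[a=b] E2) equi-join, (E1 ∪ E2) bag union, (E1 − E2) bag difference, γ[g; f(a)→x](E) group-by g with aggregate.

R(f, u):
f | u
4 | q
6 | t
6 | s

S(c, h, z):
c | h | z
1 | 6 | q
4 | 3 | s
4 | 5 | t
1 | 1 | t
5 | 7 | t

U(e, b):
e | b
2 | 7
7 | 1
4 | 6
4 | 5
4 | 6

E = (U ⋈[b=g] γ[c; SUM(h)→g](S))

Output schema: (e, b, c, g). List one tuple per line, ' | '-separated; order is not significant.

Stepwise |·|:
  U → 5
  S → 5
  γ[c; SUM(h)→g](S) → 3
  (U ⋈[b=g] γ[c; SUM(h)→g](S)) → 2

== RESULT ==
e | b | c | g
2 | 7 | 1 | 7
2 | 7 | 5 | 7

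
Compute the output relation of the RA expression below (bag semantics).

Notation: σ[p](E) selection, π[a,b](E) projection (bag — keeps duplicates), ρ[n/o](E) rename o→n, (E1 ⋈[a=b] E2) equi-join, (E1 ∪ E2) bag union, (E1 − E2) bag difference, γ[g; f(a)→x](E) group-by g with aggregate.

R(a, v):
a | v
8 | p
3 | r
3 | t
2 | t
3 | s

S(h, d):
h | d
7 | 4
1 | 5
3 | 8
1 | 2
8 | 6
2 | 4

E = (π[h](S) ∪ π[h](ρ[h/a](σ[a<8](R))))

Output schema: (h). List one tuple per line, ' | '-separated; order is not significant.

Stepwise |·|:
  S → 6
  π[h](S) → 6
  R → 5
  σ[a<8](R) → 4
  ρ[h/a](σ[a<8](R)) → 4
  π[h](ρ[h/a](σ[a<8](R))) → 4
  (π[h](S) ∪ π[h](ρ[h/a](σ[a<8](R)))) → 10

== RESULT ==
h
1
1
2
2
3
3
3
3
7
8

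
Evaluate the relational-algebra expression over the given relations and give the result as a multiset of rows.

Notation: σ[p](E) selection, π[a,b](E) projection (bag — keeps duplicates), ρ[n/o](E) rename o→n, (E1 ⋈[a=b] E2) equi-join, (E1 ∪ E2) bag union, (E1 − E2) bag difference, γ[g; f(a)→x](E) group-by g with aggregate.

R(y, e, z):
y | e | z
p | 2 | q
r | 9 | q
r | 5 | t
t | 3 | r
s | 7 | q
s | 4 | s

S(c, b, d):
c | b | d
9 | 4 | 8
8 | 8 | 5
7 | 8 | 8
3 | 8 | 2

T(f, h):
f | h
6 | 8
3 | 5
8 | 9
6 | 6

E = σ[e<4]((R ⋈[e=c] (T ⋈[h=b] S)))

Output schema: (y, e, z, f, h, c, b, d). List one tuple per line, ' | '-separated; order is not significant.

Subexpression sizes:
  R → 6
  T → 4
  S → 4
  (T ⋈[h=b] S) → 3
  (R ⋈[e=c] (T ⋈[h=b] S)) → 2
  σ[e<4]((R ⋈[e=c] (T ⋈[h=b] S))) → 1

== RESULT ==
y | e | z | f | h | c | b | d
t | 3 | r | 6 | 8 | 3 | 8 | 2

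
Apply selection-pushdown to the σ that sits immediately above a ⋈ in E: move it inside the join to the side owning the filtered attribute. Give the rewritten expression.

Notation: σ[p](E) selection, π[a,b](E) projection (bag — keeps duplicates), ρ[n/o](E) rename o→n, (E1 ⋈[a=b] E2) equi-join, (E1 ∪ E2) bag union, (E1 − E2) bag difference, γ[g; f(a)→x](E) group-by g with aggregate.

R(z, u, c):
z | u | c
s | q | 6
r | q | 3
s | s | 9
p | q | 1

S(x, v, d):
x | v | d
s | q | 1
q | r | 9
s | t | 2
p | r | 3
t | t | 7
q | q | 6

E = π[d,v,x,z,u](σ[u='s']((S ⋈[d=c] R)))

σ filters on u, owned by the right side.
E' = π[d,v,x,z,u]((S ⋈[d=c] σ[u='s'](R)))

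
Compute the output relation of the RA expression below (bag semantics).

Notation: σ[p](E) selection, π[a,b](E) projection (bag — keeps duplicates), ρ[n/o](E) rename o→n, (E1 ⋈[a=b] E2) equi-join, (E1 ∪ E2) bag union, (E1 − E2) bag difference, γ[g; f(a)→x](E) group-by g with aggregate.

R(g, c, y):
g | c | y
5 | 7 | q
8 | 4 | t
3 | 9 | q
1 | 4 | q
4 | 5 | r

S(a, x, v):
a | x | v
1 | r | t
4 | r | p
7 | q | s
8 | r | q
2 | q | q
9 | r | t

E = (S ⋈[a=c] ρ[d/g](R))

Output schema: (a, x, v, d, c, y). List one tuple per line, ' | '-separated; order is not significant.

Subexpression sizes:
  S → 6
  R → 5
  ρ[d/g](R) → 5
  (S ⋈[a=c] ρ[d/g](R)) → 4

== RESULT ==
a | x | v | d | c | y
4 | r | p | 1 | 4 | q
4 | r | p | 8 | 4 | t
7 | q | s | 5 | 7 | q
9 | r | t | 3 | 9 | q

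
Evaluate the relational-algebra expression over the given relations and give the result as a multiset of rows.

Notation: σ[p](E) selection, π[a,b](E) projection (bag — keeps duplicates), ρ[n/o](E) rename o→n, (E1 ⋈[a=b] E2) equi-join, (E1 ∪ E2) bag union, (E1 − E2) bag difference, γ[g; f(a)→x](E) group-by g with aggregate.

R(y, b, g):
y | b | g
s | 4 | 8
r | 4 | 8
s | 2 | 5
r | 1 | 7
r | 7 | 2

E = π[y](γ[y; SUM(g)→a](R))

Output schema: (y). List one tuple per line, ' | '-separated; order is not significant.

Subexpression sizes:
  R → 5
  γ[y; SUM(g)→a](R) → 2
  π[y](γ[y; SUM(g)→a](R)) → 2

== RESULT ==
y
r
s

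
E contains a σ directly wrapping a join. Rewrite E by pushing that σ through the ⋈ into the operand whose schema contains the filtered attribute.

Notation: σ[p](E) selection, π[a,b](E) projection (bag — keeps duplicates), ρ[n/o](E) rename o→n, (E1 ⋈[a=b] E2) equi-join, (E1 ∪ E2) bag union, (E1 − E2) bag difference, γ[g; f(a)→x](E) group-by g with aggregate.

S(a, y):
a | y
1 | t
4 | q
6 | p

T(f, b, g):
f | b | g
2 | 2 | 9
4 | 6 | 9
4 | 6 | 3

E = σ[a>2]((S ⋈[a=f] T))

σ filters on a, owned by the left side.
E' = (σ[a>2](S) ⋈[a=f] T)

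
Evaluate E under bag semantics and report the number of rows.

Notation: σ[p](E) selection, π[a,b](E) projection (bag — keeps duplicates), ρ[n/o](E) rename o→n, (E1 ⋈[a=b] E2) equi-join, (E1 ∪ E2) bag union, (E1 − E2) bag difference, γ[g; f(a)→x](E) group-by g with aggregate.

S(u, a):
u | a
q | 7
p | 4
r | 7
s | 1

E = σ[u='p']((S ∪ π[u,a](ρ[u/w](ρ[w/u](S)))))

Stepwise |·|:
  S → 4
  S → 4
  ρ[w/u](S) → 4
  ρ[u/w](ρ[w/u](S)) → 4
  π[u,a](ρ[u/w](ρ[w/u](S))) → 4
  (S ∪ π[u,a](ρ[u/w](ρ[w/u](S)))) → 8
  σ[u='p']((S ∪ π[u,a](ρ[u/w](ρ[w/u](S))))) → 2

|E| = 2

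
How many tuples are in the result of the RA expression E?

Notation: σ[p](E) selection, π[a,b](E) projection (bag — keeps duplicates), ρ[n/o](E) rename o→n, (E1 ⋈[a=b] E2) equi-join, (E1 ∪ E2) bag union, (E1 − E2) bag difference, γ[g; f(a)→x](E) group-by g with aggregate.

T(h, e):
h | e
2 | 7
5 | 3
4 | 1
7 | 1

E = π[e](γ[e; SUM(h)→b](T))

Subexpression sizes:
  T → 4
  γ[e; SUM(h)→b](T) → 3
  π[e](γ[e; SUM(h)→b](T)) → 3

|E| = 3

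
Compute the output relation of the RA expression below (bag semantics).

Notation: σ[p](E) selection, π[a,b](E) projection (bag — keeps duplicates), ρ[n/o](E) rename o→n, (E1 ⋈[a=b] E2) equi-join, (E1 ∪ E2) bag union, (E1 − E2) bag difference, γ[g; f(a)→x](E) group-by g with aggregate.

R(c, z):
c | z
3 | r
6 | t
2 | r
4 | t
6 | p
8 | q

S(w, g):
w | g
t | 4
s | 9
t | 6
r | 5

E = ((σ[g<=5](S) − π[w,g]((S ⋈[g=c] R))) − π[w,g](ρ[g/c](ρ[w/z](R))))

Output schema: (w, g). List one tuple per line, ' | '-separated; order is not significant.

Row counts bottom-up:
  S → 4
  σ[g<=5](S) → 2
  S → 4
  R → 6
  (S ⋈[g=c] R) → 3
  π[w,g]((S ⋈[g=c] R)) → 3
  (σ[g<=5](S) − π[w,g]((S ⋈[g=c] R))) → 1
  R → 6
  ρ[w/z](R) → 6
  ρ[g/c](ρ[w/z](R)) → 6
  π[w,g](ρ[g/c](ρ[w/z](R))) → 6
  ((σ[g<=5](S) − π[w,g]((S ⋈[g=c] R))) − π[w,g](ρ[g/c](ρ[w/z](R)))) → 1

== RESULT ==
w | g
r | 5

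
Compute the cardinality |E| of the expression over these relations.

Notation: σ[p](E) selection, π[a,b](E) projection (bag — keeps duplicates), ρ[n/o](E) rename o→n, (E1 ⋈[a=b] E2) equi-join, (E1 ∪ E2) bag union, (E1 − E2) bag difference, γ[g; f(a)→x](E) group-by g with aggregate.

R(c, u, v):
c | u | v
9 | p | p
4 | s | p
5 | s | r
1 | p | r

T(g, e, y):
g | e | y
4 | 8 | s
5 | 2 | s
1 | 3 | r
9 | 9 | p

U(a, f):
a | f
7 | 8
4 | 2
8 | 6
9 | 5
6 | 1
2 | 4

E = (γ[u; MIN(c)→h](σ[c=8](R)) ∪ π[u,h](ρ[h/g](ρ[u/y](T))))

Per-node cardinality:
  R → 4
  σ[c=8](R) → 0
  γ[u; MIN(c)→h](σ[c=8](R)) → 0
  T → 4
  ρ[u/y](T) → 4
  ρ[h/g](ρ[u/y](T)) → 4
  π[u,h](ρ[h/g](ρ[u/y](T))) → 4
  (γ[u; MIN(c)→h](σ[c=8](R)) ∪ π[u,h](ρ[h/g](ρ[u/y](T)))) → 4

|E| = 4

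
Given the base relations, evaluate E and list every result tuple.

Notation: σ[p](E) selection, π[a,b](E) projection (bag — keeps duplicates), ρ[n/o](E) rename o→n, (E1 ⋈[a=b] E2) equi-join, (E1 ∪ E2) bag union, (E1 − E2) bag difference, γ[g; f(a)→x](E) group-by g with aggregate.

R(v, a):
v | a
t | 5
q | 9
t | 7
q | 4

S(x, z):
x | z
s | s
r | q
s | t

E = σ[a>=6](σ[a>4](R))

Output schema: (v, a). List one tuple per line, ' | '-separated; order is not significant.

Row counts bottom-up:
  R → 4
  σ[a>4](R) → 3
  σ[a>=6](σ[a>4](R)) → 2

== RESULT ==
v | a
q | 9
t | 7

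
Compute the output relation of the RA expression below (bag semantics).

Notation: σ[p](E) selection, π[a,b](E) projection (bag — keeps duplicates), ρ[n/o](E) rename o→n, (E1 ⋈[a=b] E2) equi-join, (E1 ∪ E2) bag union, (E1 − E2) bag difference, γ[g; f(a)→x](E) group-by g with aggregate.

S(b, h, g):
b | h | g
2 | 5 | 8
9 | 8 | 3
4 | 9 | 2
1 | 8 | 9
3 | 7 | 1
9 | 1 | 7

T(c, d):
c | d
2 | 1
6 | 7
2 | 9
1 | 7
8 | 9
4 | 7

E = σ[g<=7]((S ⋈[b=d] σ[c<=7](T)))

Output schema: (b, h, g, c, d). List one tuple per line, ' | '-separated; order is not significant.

Per-node cardinality:
  S → 6
  T → 6
  σ[c<=7](T) → 5
  (S ⋈[b=d] σ[c<=7](T)) → 3
  σ[g<=7]((S ⋈[b=d] σ[c<=7](T))) → 2

== RESULT ==
b | h | g | c | d
9 | 1 | 7 | 2 | 9
9 | 8 | 3 | 2 | 9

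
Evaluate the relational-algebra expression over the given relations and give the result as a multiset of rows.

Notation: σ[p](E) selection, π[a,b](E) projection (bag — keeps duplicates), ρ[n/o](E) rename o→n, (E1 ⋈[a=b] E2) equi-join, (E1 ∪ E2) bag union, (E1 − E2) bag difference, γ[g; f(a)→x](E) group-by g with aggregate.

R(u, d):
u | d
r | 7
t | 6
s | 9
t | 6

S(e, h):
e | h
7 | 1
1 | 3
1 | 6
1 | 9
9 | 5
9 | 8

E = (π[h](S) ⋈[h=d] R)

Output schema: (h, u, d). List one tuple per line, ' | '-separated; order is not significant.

Subexpression sizes:
  S → 6
  π[h](S) → 6
  R → 4
  (π[h](S) ⋈[h=d] R) → 3

== RESULT ==
h | u | d
6 | t | 6
6 | t | 6
9 | s | 9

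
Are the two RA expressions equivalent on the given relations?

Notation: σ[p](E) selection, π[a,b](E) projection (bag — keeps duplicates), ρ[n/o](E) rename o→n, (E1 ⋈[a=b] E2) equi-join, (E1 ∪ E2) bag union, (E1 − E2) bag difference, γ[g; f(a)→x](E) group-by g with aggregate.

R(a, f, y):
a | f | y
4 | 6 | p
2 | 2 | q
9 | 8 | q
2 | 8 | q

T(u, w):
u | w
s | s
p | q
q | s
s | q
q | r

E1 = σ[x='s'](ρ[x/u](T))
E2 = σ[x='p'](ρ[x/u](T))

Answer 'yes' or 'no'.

E1 stepwise |·|:
  T → 5
  ρ[x/u](T) → 5
  σ[x='s'](ρ[x/u](T)) → 2
E2 stepwise |·|:
  T → 5
  ρ[x/u](T) → 5
  σ[x='p'](ρ[x/u](T)) → 1

E1 result:
x | w
s | q
s | s
E2 result:
x | w
p | q
Witness: ('s', 's') appears 1× in E1 but 0× in E2.

no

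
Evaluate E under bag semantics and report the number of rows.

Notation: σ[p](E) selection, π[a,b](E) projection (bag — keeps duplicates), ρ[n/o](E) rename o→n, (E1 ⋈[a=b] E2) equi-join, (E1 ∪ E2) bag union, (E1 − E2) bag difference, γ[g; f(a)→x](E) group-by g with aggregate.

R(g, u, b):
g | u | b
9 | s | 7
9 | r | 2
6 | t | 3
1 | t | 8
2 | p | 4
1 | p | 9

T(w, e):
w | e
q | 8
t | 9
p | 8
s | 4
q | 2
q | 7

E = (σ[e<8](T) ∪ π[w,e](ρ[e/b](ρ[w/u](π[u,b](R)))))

Subexpression sizes:
  T → 6
  σ[e<8](T) → 3
  R → 6
  π[u,b](R) → 6
  ρ[w/u](π[u,b](R)) → 6
  ρ[e/b](ρ[w/u](π[u,b](R))) → 6
  π[w,e](ρ[e/b](ρ[w/u](π[u,b](R)))) → 6
  (σ[e<8](T) ∪ π[w,e](ρ[e/b](ρ[w/u](π[u,b](R))))) → 9

|E| = 9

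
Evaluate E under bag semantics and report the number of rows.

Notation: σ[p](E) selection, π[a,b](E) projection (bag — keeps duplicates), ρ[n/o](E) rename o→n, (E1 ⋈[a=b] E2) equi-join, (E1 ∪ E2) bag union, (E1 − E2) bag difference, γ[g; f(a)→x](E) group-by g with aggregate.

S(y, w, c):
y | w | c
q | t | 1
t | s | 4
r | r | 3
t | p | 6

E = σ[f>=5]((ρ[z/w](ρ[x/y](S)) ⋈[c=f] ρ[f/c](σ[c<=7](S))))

Row counts bottom-up:
  S → 4
  ρ[x/y](S) → 4
  ρ[z/w](ρ[x/y](S)) → 4
  S → 4
  σ[c<=7](S) → 4
  ρ[f/c](σ[c<=7](S)) → 4
  (ρ[z/w](ρ[x/y](S)) ⋈[c=f] ρ[f/c](σ[c<=7](S))) → 4
  σ[f>=5]((ρ[z/w](ρ[x/y](S)) ⋈[c=f] ρ[f/c](σ[c<=7](S)))) → 1

|E| = 1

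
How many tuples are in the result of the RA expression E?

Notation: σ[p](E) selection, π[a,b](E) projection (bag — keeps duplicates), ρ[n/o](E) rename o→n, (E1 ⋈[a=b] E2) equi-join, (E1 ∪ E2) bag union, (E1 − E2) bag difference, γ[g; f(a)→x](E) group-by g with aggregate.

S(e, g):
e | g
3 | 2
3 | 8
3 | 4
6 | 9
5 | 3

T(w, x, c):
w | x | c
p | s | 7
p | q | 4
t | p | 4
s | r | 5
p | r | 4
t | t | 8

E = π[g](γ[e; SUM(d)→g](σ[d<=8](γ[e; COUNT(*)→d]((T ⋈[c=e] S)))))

Subexpression sizes:
  T → 6
  S → 5
  (T ⋈[c=e] S) → 1
  γ[e; COUNT(*)→d]((T ⋈[c=e] S)) → 1
  σ[d<=8](γ[e; COUNT(*)→d]((T ⋈[c=e] S))) → 1
  γ[e; SUM(d)→g](σ[d<=8](γ[e; COUNT(*)→d]((T ⋈[c=e] S)))) → 1
  π[g](γ[e; SUM(d)→g](σ[d<=8](γ[e; COUNT(*)→d]((T ⋈[c=e] S))))) → 1

|E| = 1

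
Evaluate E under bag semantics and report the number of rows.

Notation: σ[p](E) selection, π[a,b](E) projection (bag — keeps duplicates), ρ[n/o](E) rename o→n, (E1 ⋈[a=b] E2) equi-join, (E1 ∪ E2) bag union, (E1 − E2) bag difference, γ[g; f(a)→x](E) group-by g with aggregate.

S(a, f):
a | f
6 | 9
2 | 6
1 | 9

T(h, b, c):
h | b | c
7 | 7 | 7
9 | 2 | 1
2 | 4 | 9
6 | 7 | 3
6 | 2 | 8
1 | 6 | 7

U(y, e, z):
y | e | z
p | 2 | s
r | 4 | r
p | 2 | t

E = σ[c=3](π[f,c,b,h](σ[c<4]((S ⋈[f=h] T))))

Row counts bottom-up:
  S → 3
  T → 6
  (S ⋈[f=h] T) → 4
  σ[c<4]((S ⋈[f=h] T)) → 3
  π[f,c,b,h](σ[c<4]((S ⋈[f=h] T))) → 3
  σ[c=3](π[f,c,b,h](σ[c<4]((S ⋈[f=h] T)))) → 1

|E| = 1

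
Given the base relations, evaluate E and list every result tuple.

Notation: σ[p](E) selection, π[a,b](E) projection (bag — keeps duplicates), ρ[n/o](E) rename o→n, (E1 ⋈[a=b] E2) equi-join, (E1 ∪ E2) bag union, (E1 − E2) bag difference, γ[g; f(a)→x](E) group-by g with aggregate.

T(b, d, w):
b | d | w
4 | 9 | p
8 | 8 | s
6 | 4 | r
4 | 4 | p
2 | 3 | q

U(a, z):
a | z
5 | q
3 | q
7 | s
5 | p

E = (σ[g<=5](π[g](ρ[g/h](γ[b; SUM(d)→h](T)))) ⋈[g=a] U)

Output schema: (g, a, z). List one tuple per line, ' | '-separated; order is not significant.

Stepwise |·|:
  T → 5
  γ[b; SUM(d)→h](T) → 4
  ρ[g/h](γ[b; SUM(d)→h](T)) → 4
  π[g](ρ[g/h](γ[b; SUM(d)→h](T))) → 4
  σ[g<=5](π[g](ρ[g/h](γ[b; SUM(d)→h](T)))) → 2
  U → 4
  (σ[g<=5](π[g](ρ[g/h](γ[b; SUM(d)→h](T)))) ⋈[g=a] U) → 1

== RESULT ==
g | a | z
3 | 3 | q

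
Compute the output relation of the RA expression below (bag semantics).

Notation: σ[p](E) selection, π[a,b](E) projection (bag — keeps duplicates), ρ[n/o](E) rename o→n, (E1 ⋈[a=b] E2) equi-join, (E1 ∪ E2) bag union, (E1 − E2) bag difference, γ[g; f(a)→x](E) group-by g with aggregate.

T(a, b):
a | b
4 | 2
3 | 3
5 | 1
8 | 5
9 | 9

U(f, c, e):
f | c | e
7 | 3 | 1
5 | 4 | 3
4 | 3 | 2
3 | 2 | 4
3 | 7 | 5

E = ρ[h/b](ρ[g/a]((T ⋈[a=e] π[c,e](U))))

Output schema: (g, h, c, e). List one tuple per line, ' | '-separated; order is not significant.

Subexpression sizes:
  T → 5
  U → 5
  π[c,e](U) → 5
  (T ⋈[a=e] π[c,e](U)) → 3
  ρ[g/a]((T ⋈[a=e] π[c,e](U))) → 3
  ρ[h/b](ρ[g/a]((T ⋈[a=e] π[c,e](U)))) → 3

== RESULT ==
g | h | c | e
3 | 3 | 4 | 3
4 | 2 | 2 | 4
5 | 1 | 7 | 5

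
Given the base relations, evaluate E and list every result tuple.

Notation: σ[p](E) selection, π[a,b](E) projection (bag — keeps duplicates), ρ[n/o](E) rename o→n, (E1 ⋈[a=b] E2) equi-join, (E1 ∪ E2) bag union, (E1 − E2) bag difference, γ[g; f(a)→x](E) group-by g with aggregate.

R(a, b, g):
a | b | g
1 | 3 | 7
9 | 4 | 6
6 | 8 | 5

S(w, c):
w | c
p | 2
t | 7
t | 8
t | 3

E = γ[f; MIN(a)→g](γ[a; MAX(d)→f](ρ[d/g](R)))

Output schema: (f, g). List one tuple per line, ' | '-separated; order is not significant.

Subexpression sizes:
  R → 3
  ρ[d/g](R) → 3
  γ[a; MAX(d)→f](ρ[d/g](R)) → 3
  γ[f; MIN(a)→g](γ[a; MAX(d)→f](ρ[d/g](R))) → 3

== RESULT ==
f | g
5 | 6
6 | 9
7 | 1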